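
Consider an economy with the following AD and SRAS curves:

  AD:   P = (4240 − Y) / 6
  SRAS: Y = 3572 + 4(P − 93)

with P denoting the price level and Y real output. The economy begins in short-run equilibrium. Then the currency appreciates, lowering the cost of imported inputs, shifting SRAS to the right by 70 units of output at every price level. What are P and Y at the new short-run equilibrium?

This is a positive supply shock: SRAS shifts right.
New SRAS: Y = 3270 + 4P.
Set AD = SRAS: 4240 − 6P = 3270 + 4P, so 970 = 10P and P = 97.
Y = 4240 − 6·97 = 3658.

P = 97, Y = 3658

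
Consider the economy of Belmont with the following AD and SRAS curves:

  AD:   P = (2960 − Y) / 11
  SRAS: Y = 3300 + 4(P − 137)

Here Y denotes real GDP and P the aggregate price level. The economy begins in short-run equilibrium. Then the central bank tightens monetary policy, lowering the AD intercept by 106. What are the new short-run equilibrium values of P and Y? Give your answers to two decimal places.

P = 6.80, Y = 2779.20

This is a negative demand shock: AD shifts left.
New AD: Y = 2854 − 11P.
SRAS can be written Y = 2752 + 4P.
Set AD = SRAS: 2854 − 11P = 2752 + 4P, so 102 = 15P and P = 6.80.
Substituting into AD, Y = 2779.20.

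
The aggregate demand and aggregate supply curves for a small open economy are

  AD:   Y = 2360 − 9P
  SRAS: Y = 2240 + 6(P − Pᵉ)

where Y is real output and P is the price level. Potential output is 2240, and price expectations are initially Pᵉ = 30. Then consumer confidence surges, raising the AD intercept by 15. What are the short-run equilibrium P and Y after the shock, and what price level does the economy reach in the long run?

Short run: P = 21, Y = 2186. Long run: P = 15.

AD shifts right: new AD is Y = 2375 − 9P. With Pᵉ = 30, SRAS is Y = 2060 + 6P.
Short run: 2375 − 9P = 2060 + 6P gives 315 = 15P, so P = 21 and Y = 2375 − 9·21 = 2186.
Y = 2186 is below potential 2240; expectations adjust and SRAS shifts right until Y = 2240.
Long run: on the new AD curve, 2240 = 2375 − 9P gives P = 15.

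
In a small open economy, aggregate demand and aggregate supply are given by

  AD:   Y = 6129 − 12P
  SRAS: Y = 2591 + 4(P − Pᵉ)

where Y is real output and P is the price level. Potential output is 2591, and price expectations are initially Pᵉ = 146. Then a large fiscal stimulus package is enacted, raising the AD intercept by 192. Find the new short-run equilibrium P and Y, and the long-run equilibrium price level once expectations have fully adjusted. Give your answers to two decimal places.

AD shifts right: new AD is Y = 6321 − 12P. With Pᵉ = 146, SRAS is Y = 2007 + 4P.
Short run: 6321 − 12P = 2007 + 4P gives 4314 = 16P, so P = 269.63 and Y = 6321 − 12P = 3085.50.
Y = 3085.50 is above potential 2591; expectations adjust and SRAS shifts left until Y = 2591.
Long run: on the new AD curve, 2591 = 6321 − 12P gives P = 310.83.

Short run: P = 269.63, Y = 3085.50. Long run: P = 310.83.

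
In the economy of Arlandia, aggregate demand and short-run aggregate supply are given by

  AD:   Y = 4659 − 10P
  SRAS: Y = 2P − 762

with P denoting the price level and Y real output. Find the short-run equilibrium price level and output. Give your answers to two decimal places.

P = 451.75, Y = 141.50

Set AD = SRAS: 4659 − 10P = 2P − 762, so 5421 = 12P and P = 451.75.
Substituting into AD, Y = 4659 − 10P = 141.50.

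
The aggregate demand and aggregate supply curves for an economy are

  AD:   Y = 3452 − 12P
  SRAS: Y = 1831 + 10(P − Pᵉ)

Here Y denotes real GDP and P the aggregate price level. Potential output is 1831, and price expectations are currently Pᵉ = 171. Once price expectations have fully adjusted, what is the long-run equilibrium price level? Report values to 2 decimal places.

Long-run P = 135.08

Short run: with Pᵉ = 171, SRAS is Y = 121 + 10P. Setting AD = SRAS gives 3331 = 22P, so P = 151.41 and Y = 3452 − 12P = 1635.09.
Output 1635.09 is below potential 1831, so over time expected prices fall and SRAS shifts right until Y returns to 1831.
Long run: Y = 1831 on the AD curve gives 1831 = 3452 − 12P, so P = 135.08.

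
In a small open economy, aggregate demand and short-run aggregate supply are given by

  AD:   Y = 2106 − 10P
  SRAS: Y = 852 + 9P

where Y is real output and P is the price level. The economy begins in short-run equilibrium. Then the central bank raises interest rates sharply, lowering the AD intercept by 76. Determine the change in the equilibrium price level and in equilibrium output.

This is a negative demand shock: AD shifts left.
New AD: Y = 2030 − 10P.
Set AD = SRAS: 2030 − 10P = 852 + 9P, so 1178 = 19P and P = 62.
Y = 2030 − 10·62 = 1410.
Initially P = 66, Y = 1446, so ΔP = -4 and ΔY = -36.

ΔP = -4, ΔY = -36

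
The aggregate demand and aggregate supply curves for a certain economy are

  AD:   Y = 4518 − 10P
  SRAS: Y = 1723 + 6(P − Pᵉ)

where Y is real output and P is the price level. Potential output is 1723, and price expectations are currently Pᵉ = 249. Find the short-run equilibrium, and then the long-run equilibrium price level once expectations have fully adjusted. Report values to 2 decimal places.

Short run: with Pᵉ = 249, SRAS is Y = 229 + 6P. Setting AD = SRAS gives 4289 = 16P, so P = 268.06 and Y = 4518 − 10P = 1837.38.
Output 1837.38 is above potential 1723, so over time expected prices rise and SRAS shifts left until Y returns to 1723.
Long run: Y = 1723 on the AD curve gives 1723 = 4518 − 10P, so P = 279.50.

Short run: P = 268.06, Y = 1837.38. Long run: P = 279.50.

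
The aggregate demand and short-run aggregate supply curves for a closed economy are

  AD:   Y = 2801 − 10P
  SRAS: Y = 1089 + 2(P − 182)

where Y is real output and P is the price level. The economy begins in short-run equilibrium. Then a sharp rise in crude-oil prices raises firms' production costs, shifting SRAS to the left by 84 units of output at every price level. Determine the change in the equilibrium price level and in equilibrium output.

ΔP = +7, ΔY = -70

This is a negative supply shock: SRAS shifts left.
New SRAS: Y = 641 + 2P.
Set AD = SRAS: 2801 − 10P = 641 + 2P, so 2160 = 12P and P = 180.
Y = 2801 − 10·180 = 1001.
Initially P = 173, Y = 1071, so ΔP = +7 and ΔY = -70.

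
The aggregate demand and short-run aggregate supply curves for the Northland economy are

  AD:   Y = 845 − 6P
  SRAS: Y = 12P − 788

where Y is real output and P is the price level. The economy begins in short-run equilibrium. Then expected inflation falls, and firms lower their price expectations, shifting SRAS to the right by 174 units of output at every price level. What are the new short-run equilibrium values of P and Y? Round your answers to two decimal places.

This is a positive supply shock: SRAS shifts right.
New SRAS: Y = 12P − 614.
Set AD = SRAS: 845 − 6P = 12P − 614, so 1459 = 18P and P = 81.06.
Substituting into AD, Y = 358.67.

P = 81.06, Y = 358.67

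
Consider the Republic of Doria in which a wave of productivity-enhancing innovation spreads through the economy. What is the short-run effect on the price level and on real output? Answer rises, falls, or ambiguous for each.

Price level: falls; output: rises

This is a favourable supply shock: SRAS shifts right.
Moving along the downward-sloping AD curve, P falls and Y rises.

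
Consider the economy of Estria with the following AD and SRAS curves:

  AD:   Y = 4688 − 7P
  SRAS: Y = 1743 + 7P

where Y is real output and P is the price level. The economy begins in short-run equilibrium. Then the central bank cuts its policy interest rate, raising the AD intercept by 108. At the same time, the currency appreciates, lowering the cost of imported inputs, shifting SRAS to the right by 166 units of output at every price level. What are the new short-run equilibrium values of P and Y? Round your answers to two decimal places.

P = 206.21, Y = 3352.50

After both shocks: AD is Y = 4796 − 7P and SRAS is Y = 1909 + 7P.
Setting them equal: 2887 = 14P, so P = 206.21.
Substituting into AD, Y = 3352.50.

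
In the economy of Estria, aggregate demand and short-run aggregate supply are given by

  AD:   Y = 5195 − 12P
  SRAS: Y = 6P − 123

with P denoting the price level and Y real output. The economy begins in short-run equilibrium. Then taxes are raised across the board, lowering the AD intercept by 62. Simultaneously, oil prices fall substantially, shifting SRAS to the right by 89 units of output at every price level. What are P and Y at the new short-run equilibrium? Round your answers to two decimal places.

After both shocks: AD is Y = 5133 − 12P and SRAS is Y = 6P − 34.
Setting them equal: 5167 = 18P, so P = 287.06.
Substituting into AD, Y = 1688.33.

P = 287.06, Y = 1688.33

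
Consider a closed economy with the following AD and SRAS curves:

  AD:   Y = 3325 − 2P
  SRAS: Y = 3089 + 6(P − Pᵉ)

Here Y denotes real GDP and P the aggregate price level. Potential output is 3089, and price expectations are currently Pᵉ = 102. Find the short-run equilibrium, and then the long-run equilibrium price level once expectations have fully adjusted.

Short run: with Pᵉ = 102, SRAS is Y = 2477 + 6P. Setting AD = SRAS gives 848 = 8P, so P = 106 and Y = 3325 − 2·106 = 3113.
Output 3113 is above potential 3089, so over time expected prices rise and SRAS shifts left until Y returns to 3089.
Long run: Y = 3089 on the AD curve gives 3089 = 3325 − 2P, so P = 118.

Short run: P = 106, Y = 3113. Long run: P = 118.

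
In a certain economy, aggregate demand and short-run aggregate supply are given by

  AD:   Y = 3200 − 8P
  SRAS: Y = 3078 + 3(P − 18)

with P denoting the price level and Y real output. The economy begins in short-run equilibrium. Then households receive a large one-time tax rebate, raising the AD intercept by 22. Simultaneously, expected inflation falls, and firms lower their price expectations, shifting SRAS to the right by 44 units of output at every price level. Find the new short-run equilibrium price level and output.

After both shocks: AD is Y = 3222 − 8P and SRAS is Y = 3068 + 3P.
Setting them equal: 154 = 11P, so P = 14.
Y = 3222 − 8·14 = 3110.

P = 14, Y = 3110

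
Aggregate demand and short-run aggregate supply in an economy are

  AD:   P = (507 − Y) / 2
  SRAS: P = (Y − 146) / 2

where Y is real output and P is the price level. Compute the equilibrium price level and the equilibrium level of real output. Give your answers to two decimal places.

Rearrange AD to Y = 507 − 2P.
Rearrange SRAS to Y = 146 + 2P.
Set AD = SRAS: 507 − 2P = 146 + 2P, so 361 = 4P and P = 90.25.
Substituting into AD, Y = 507 − 2P = 326.50.

P = 90.25, Y = 326.50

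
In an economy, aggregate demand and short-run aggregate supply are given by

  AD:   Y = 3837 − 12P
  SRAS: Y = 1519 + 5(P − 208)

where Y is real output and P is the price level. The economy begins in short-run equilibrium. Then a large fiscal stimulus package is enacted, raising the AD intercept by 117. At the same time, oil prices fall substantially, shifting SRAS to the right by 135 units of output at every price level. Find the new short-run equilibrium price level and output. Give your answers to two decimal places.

After both shocks: AD is Y = 3954 − 12P and SRAS is Y = 614 + 5P.
Setting them equal: 3340 = 17P, so P = 196.47.
Substituting into AD, Y = 1596.35.

P = 196.47, Y = 1596.35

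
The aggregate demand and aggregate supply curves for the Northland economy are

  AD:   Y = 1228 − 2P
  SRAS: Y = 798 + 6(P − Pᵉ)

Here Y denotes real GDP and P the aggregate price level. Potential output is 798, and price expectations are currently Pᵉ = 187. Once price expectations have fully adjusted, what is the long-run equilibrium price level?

Long-run P = 215

Short run: with Pᵉ = 187, SRAS is Y = 6P − 324. Setting AD = SRAS gives 1552 = 8P, so P = 194 and Y = 1228 − 2·194 = 840.
Output 840 is above potential 798, so over time expected prices rise and SRAS shifts left until Y returns to 798.
Long run: Y = 798 on the AD curve gives 798 = 1228 − 2P, so P = 215.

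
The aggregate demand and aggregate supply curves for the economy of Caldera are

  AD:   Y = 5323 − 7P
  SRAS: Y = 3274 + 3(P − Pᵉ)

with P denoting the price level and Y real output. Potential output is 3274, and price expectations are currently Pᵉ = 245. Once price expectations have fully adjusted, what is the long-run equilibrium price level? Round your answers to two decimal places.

Short run: with Pᵉ = 245, SRAS is Y = 2539 + 3P. Setting AD = SRAS gives 2784 = 10P, so P = 278.40 and Y = 5323 − 7P = 3374.20.
Output 3374.20 is above potential 3274, so over time expected prices rise and SRAS shifts left until Y returns to 3274.
Long run: Y = 3274 on the AD curve gives 3274 = 5323 − 7P, so P = 292.71.

Long-run P = 292.71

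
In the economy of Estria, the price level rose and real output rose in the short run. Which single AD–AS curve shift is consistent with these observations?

AD shifted right

P rose and Y rose. An AD shift moves P and Y in the same direction; an SRAS shift moves them in opposite directions.
Here P and Y moved in the same direction, so the AD curve shifted.
Since Y rose, AD shifted right.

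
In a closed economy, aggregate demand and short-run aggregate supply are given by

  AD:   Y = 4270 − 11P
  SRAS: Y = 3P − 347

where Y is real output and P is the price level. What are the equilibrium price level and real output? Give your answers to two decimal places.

Set AD = SRAS: 4270 − 11P = 3P − 347, so 4617 = 14P and P = 329.79.
Substituting into AD, Y = 4270 − 11P = 642.36.

P = 329.79, Y = 642.36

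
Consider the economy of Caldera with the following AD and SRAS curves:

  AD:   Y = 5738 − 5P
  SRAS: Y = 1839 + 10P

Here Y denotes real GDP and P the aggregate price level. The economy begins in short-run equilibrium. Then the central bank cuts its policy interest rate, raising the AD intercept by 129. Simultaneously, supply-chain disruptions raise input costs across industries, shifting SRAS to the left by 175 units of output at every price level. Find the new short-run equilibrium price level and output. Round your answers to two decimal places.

P = 280.20, Y = 4466.00

After both shocks: AD is Y = 5867 − 5P and SRAS is Y = 1664 + 10P.
Setting them equal: 4203 = 15P, so P = 280.20.
Substituting into AD, Y = 4466.00.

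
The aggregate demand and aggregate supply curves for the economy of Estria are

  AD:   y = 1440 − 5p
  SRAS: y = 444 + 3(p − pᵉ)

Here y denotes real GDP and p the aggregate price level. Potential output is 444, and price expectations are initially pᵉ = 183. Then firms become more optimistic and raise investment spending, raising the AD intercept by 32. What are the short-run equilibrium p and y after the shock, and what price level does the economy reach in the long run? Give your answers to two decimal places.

Short run: p = 197.13, y = 486.38. Long run: p = 205.60.

AD shifts right: new AD is y = 1472 − 5p. With pᵉ = 183, SRAS is y = 3p − 105.
Short run: 1472 − 5p = 3p − 105 gives 1577 = 8p, so p = 197.13 and y = 1472 − 5p = 486.38.
y = 486.38 is above potential 444; expectations adjust and SRAS shifts left until y = 444.
Long run: on the new AD curve, 444 = 1472 − 5p gives p = 205.60.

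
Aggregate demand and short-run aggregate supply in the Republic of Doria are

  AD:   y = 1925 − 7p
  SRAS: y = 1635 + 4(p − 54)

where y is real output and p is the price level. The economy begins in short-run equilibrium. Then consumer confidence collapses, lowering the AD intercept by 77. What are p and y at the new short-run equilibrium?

p = 39, y = 1575

This is a negative demand shock: AD shifts left.
New AD: y = 1848 − 7p.
SRAS can be written y = 1419 + 4p.
Set AD = SRAS: 1848 − 7p = 1419 + 4p, so 429 = 11p and p = 39.
y = 1848 − 7·39 = 1575.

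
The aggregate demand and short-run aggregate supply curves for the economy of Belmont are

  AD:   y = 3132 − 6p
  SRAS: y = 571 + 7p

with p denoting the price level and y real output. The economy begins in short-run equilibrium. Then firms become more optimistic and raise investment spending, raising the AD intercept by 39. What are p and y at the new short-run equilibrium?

p = 200, y = 1971

This is a positive demand shock: AD shifts right.
New AD: y = 3171 − 6p.
Set AD = SRAS: 3171 − 6p = 571 + 7p, so 2600 = 13p and p = 200.
y = 3171 − 6·200 = 1971.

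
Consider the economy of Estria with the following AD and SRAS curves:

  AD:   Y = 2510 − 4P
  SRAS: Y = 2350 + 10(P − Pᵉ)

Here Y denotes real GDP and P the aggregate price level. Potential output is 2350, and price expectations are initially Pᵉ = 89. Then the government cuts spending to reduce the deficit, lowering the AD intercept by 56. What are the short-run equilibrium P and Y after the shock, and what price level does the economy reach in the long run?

Short run: P = 71, Y = 2170. Long run: P = 26.

AD shifts left: new AD is Y = 2454 − 4P. With Pᵉ = 89, SRAS is Y = 1460 + 10P.
Short run: 2454 − 4P = 1460 + 10P gives 994 = 14P, so P = 71 and Y = 2454 − 4·71 = 2170.
Y = 2170 is below potential 2350; expectations adjust and SRAS shifts right until Y = 2350.
Long run: on the new AD curve, 2350 = 2454 − 4P gives P = 26.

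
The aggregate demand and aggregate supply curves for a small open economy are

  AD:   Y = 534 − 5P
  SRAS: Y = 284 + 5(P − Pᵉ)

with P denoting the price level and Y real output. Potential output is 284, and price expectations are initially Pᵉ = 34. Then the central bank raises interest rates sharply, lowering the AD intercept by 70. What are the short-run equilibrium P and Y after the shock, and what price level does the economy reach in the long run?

Short run: P = 35, Y = 289. Long run: P = 36.

AD shifts left: new AD is Y = 464 − 5P. With Pᵉ = 34, SRAS is Y = 114 + 5P.
Short run: 464 − 5P = 114 + 5P gives 350 = 10P, so P = 35 and Y = 464 − 5·35 = 289.
Y = 289 is above potential 284; expectations adjust and SRAS shifts left until Y = 284.
Long run: on the new AD curve, 284 = 464 − 5P gives P = 36.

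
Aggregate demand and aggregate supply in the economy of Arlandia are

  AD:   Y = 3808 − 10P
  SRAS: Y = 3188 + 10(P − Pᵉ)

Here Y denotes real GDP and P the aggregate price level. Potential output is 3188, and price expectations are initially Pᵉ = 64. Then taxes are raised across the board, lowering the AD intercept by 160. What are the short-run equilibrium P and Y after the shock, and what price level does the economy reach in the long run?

AD shifts left: new AD is Y = 3648 − 10P. With Pᵉ = 64, SRAS is Y = 2548 + 10P.
Short run: 3648 − 10P = 2548 + 10P gives 1100 = 20P, so P = 55 and Y = 3648 − 10·55 = 3098.
Y = 3098 is below potential 3188; expectations adjust and SRAS shifts right until Y = 3188.
Long run: on the new AD curve, 3188 = 3648 − 10P gives P = 46.

Short run: P = 55, Y = 3098. Long run: P = 46.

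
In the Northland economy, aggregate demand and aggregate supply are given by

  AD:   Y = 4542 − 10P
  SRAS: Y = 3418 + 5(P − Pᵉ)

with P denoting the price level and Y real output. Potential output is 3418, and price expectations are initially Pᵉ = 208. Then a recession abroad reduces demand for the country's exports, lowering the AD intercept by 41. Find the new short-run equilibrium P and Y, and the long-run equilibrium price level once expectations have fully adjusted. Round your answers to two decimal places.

Short run: P = 141.53, Y = 3085.67. Long run: P = 108.30.

AD shifts left: new AD is Y = 4501 − 10P. With Pᵉ = 208, SRAS is Y = 2378 + 5P.
Short run: 4501 − 10P = 2378 + 5P gives 2123 = 15P, so P = 141.53 and Y = 4501 − 10P = 3085.67.
Y = 3085.67 is below potential 3418; expectations adjust and SRAS shifts right until Y = 3418.
Long run: on the new AD curve, 3418 = 4501 − 10P gives P = 108.30.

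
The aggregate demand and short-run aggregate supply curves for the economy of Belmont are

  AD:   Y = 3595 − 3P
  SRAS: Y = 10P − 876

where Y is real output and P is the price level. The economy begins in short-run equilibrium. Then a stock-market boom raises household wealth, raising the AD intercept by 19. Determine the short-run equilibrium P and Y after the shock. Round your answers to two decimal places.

This is a positive demand shock: AD shifts right.
New AD: Y = 3614 − 3P.
Set AD = SRAS: 3614 − 3P = 10P − 876, so 4490 = 13P and P = 345.38.
Substituting into AD, Y = 2577.85.

P = 345.38, Y = 2577.85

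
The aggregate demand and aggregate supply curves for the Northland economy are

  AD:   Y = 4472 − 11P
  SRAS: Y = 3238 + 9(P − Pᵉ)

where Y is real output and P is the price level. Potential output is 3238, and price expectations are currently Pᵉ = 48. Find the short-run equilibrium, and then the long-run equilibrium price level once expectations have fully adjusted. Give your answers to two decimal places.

Short run: P = 83.30, Y = 3555.70. Long run: P = 112.18.

Short run: with Pᵉ = 48, SRAS is Y = 2806 + 9P. Setting AD = SRAS gives 1666 = 20P, so P = 83.30 and Y = 4472 − 11P = 3555.70.
Output 3555.70 is above potential 3238, so over time expected prices rise and SRAS shifts left until Y returns to 3238.
Long run: Y = 3238 on the AD curve gives 3238 = 4472 − 11P, so P = 112.18.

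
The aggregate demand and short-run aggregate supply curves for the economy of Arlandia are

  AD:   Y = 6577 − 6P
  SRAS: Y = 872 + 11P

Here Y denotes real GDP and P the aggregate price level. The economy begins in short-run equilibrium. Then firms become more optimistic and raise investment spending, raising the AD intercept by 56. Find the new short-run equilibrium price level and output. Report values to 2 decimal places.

This is a positive demand shock: AD shifts right.
New AD: Y = 6633 − 6P.
Set AD = SRAS: 6633 − 6P = 872 + 11P, so 5761 = 17P and P = 338.88.
Substituting into AD, Y = 4599.71.

P = 338.88, Y = 4599.71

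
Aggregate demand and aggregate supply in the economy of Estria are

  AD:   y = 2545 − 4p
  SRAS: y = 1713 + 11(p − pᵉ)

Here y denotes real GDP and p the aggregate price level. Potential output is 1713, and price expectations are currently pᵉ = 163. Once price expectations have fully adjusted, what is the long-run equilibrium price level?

Long-run p = 208

Short run: with pᵉ = 163, SRAS is y = 11p − 80. Setting AD = SRAS gives 2625 = 15p, so p = 175 and y = 2545 − 4·175 = 1845.
Output 1845 is above potential 1713, so over time expected prices rise and SRAS shifts left until y returns to 1713.
Long run: y = 1713 on the AD curve gives 1713 = 2545 − 4p, so p = 208.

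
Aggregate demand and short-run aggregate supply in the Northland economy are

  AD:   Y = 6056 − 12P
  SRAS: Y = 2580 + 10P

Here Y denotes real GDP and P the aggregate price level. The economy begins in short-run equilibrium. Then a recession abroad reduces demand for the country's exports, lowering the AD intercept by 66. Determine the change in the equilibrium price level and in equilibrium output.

ΔP = -3, ΔY = -30

This is a negative demand shock: AD shifts left.
New AD: Y = 5990 − 12P.
Set AD = SRAS: 5990 − 12P = 2580 + 10P, so 3410 = 22P and P = 155.
Y = 5990 − 12·155 = 4130.
Initially P = 158, Y = 4160, so ΔP = -3 and ΔY = -30.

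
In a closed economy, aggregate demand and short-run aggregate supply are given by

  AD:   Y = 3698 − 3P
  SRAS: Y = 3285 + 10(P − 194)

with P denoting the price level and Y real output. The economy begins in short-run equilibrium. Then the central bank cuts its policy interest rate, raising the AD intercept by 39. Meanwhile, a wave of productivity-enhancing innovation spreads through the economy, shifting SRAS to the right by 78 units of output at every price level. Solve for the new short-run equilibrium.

After both shocks: AD is Y = 3737 − 3P and SRAS is Y = 1423 + 10P.
Setting them equal: 2314 = 13P, so P = 178.
Y = 3737 − 3·178 = 3203.

P = 178, Y = 3203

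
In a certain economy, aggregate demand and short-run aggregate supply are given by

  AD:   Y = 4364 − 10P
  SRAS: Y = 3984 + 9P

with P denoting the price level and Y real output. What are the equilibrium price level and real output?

Set AD = SRAS: 4364 − 10P = 3984 + 9P, so 380 = 19P and P = 20.
Then Y = 4364 − 10·20 = 4164.

P = 20, Y = 4164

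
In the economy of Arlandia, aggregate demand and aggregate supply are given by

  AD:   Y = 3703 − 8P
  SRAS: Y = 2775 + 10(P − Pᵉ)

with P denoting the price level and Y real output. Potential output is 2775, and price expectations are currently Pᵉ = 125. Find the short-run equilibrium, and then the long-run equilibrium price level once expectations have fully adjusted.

Short run: P = 121, Y = 2735. Long run: P = 116.

Short run: with Pᵉ = 125, SRAS is Y = 1525 + 10P. Setting AD = SRAS gives 2178 = 18P, so P = 121 and Y = 3703 − 8·121 = 2735.
Output 2735 is below potential 2775, so over time expected prices fall and SRAS shifts right until Y returns to 2775.
Long run: Y = 2775 on the AD curve gives 2775 = 3703 − 8P, so P = 116.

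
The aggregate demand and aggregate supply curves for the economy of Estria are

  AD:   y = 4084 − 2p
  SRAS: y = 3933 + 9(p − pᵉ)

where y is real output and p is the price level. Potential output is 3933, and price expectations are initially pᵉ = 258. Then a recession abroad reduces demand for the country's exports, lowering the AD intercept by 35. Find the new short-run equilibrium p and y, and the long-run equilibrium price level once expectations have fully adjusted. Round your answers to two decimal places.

AD shifts left: new AD is y = 4049 − 2p. With pᵉ = 258, SRAS is y = 1611 + 9p.
Short run: 4049 − 2p = 1611 + 9p gives 2438 = 11p, so p = 221.64 and y = 4049 − 2p = 3605.73.
y = 3605.73 is below potential 3933; expectations adjust and SRAS shifts right until y = 3933.
Long run: on the new AD curve, 3933 = 4049 − 2p gives p = 58.00.

Short run: p = 221.64, y = 3605.73. Long run: p = 58.00.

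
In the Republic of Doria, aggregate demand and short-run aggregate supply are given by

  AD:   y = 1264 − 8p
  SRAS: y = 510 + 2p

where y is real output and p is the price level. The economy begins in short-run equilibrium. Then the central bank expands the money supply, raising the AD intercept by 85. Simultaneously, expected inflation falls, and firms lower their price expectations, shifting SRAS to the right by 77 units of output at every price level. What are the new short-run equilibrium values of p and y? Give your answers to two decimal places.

After both shocks: AD is y = 1349 − 8p and SRAS is y = 587 + 2p.
Setting them equal: 762 = 10p, so p = 76.20.
Substituting into AD, y = 739.40.

p = 76.20, y = 739.40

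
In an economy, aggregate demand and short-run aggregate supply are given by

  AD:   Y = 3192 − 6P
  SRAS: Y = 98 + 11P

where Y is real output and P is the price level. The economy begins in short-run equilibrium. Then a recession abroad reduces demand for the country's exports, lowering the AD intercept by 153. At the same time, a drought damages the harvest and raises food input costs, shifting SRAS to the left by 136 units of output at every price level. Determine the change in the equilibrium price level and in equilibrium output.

After both shocks: AD is Y = 3039 − 6P and SRAS is Y = 11P − 38.
Setting them equal: 3077 = 17P, so P = 181.
Y = 3039 − 6·181 = 1953.
Initially P = 182, Y = 2100, so ΔP = -1 and ΔY = -147.

ΔP = -1, ΔY = -147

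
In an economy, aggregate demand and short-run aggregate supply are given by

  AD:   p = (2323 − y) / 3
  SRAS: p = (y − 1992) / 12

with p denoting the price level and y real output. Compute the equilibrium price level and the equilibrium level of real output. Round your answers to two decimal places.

p = 22.07, y = 2256.80

Rearrange AD to y = 2323 − 3p.
Rearrange SRAS to y = 1992 + 12p.
Set AD = SRAS: 2323 − 3p = 1992 + 12p, so 331 = 15p and p = 22.07.
Substituting into AD, y = 2323 − 3p = 2256.80.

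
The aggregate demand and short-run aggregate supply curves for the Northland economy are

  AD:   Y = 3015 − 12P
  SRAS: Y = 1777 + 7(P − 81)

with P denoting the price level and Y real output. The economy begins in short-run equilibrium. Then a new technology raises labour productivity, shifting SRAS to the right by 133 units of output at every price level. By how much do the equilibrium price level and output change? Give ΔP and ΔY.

ΔP = -7, ΔY = +84

This is a positive supply shock: SRAS shifts right.
New SRAS: Y = 1343 + 7P.
Set AD = SRAS: 3015 − 12P = 1343 + 7P, so 1672 = 19P and P = 88.
Y = 3015 − 12·88 = 1959.
Initially P = 95, Y = 1875, so ΔP = -7 and ΔY = +84.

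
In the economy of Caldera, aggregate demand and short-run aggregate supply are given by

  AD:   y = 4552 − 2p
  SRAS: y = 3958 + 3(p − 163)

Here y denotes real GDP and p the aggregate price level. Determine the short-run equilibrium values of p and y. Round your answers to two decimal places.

p = 216.60, y = 4118.80

Write SRAS as y = 3958 + 3p − 489 = 3469 + 3p.
Set AD = SRAS: 4552 − 2p = 3469 + 3p, so 1083 = 5p and p = 216.60.
Substituting into AD, y = 4552 − 2p = 4118.80.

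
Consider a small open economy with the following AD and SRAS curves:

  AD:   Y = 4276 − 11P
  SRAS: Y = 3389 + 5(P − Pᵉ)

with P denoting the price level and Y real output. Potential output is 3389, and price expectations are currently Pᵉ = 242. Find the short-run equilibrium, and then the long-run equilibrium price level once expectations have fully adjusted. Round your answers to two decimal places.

Short run: P = 131.06, Y = 2834.31. Long run: P = 80.64.

Short run: with Pᵉ = 242, SRAS is Y = 2179 + 5P. Setting AD = SRAS gives 2097 = 16P, so P = 131.06 and Y = 4276 − 11P = 2834.31.
Output 2834.31 is below potential 3389, so over time expected prices fall and SRAS shifts right until Y returns to 3389.
Long run: Y = 3389 on the AD curve gives 3389 = 4276 − 11P, so P = 80.64.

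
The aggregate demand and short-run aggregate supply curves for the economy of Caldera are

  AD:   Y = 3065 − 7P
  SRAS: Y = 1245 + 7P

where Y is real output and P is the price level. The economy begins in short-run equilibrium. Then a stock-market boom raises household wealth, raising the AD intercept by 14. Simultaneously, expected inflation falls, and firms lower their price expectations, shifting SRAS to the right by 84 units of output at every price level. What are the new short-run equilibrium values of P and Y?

After both shocks: AD is Y = 3079 − 7P and SRAS is Y = 1329 + 7P.
Setting them equal: 1750 = 14P, so P = 125.
Y = 3079 − 7·125 = 2204.

P = 125, Y = 2204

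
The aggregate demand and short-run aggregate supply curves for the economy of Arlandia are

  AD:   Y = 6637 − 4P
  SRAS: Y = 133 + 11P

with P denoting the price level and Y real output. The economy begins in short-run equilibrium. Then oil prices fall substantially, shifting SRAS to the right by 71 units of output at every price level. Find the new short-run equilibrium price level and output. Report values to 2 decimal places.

P = 428.87, Y = 4921.53

This is a positive supply shock: SRAS shifts right.
New SRAS: Y = 204 + 11P.
Set AD = SRAS: 6637 − 4P = 204 + 11P, so 6433 = 15P and P = 428.87.
Substituting into AD, Y = 4921.53.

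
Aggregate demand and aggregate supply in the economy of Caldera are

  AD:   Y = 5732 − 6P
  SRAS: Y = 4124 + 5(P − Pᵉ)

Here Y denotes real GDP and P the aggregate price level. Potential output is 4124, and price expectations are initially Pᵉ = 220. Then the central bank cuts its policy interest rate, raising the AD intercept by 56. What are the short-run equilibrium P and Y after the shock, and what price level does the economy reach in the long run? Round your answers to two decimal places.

Short run: P = 251.27, Y = 4280.36. Long run: P = 277.33.

AD shifts right: new AD is Y = 5788 − 6P. With Pᵉ = 220, SRAS is Y = 3024 + 5P.
Short run: 5788 − 6P = 3024 + 5P gives 2764 = 11P, so P = 251.27 and Y = 5788 − 6P = 4280.36.
Y = 4280.36 is above potential 4124; expectations adjust and SRAS shifts left until Y = 4124.
Long run: on the new AD curve, 4124 = 5788 − 6P gives P = 277.33.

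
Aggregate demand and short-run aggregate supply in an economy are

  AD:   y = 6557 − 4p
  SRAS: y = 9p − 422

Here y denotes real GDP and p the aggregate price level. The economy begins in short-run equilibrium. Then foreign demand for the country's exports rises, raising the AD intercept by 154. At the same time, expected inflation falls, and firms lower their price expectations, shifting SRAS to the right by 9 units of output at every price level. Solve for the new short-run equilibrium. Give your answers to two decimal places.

p = 548.00, y = 4519.00

After both shocks: AD is y = 6711 − 4p and SRAS is y = 9p − 413.
Setting them equal: 7124 = 13p, so p = 548.00.
Substituting into AD, y = 4519.00.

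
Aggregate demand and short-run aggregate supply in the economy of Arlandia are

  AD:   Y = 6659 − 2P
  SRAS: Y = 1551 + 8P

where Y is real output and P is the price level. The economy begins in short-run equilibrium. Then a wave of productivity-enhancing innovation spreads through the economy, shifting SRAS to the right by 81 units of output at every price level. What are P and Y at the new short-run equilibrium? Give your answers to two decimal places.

P = 502.70, Y = 5653.60

This is a positive supply shock: SRAS shifts right.
New SRAS: Y = 1632 + 8P.
Set AD = SRAS: 6659 − 2P = 1632 + 8P, so 5027 = 10P and P = 502.70.
Substituting into AD, Y = 5653.60.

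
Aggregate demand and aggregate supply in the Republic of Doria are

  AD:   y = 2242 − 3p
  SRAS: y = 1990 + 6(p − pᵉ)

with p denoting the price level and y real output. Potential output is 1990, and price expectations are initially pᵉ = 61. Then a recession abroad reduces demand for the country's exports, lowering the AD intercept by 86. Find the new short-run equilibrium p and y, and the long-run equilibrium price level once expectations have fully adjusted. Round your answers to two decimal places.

Short run: p = 59.11, y = 1978.67. Long run: p = 55.33.

AD shifts left: new AD is y = 2156 − 3p. With pᵉ = 61, SRAS is y = 1624 + 6p.
Short run: 2156 − 3p = 1624 + 6p gives 532 = 9p, so p = 59.11 and y = 2156 − 3p = 1978.67.
y = 1978.67 is below potential 1990; expectations adjust and SRAS shifts right until y = 1990.
Long run: on the new AD curve, 1990 = 2156 − 3p gives p = 55.33.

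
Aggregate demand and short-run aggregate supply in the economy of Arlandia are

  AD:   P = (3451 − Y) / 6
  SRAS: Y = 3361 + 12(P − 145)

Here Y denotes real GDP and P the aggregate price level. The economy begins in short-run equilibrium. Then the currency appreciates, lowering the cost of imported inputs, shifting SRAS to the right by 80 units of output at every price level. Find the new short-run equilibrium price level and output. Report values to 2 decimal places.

P = 97.22, Y = 2867.67

This is a positive supply shock: SRAS shifts right.
New SRAS: Y = 1701 + 12P.
Set AD = SRAS: 3451 − 6P = 1701 + 12P, so 1750 = 18P and P = 97.22.
Substituting into AD, Y = 2867.67.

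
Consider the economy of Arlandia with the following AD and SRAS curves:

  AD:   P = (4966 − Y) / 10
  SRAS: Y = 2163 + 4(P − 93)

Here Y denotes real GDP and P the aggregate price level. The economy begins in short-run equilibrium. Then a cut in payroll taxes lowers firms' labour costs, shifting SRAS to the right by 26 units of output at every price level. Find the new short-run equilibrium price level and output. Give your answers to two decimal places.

This is a positive supply shock: SRAS shifts right.
New SRAS: Y = 1817 + 4P.
Set AD = SRAS: 4966 − 10P = 1817 + 4P, so 3149 = 14P and P = 224.93.
Substituting into AD, Y = 2716.71.

P = 224.93, Y = 2716.71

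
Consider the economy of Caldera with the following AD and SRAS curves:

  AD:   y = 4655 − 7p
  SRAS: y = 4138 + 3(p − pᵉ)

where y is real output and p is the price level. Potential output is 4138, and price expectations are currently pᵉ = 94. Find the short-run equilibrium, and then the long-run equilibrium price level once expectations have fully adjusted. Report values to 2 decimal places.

Short run: p = 79.90, y = 4095.70. Long run: p = 73.86.

Short run: with pᵉ = 94, SRAS is y = 3856 + 3p. Setting AD = SRAS gives 799 = 10p, so p = 79.90 and y = 4655 − 7p = 4095.70.
Output 4095.70 is below potential 4138, so over time expected prices fall and SRAS shifts right until y returns to 4138.
Long run: y = 4138 on the AD curve gives 4138 = 4655 − 7p, so p = 73.86.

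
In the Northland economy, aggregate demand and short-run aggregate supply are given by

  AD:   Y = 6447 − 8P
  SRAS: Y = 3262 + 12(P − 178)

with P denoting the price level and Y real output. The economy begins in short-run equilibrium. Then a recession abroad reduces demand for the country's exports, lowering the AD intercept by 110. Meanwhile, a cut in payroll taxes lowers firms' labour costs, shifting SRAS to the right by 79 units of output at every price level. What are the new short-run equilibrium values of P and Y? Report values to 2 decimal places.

P = 256.60, Y = 4284.20

After both shocks: AD is Y = 6337 − 8P and SRAS is Y = 1205 + 12P.
Setting them equal: 5132 = 20P, so P = 256.60.
Substituting into AD, Y = 4284.20.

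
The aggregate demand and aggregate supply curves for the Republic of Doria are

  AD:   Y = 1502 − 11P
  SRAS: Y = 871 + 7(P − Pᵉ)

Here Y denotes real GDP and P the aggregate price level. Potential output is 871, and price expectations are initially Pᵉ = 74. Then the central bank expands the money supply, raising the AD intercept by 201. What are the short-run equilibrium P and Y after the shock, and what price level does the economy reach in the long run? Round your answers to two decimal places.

AD shifts right: new AD is Y = 1703 − 11P. With Pᵉ = 74, SRAS is Y = 353 + 7P.
Short run: 1703 − 11P = 353 + 7P gives 1350 = 18P, so P = 75.00 and Y = 1703 − 11P = 878.00.
Y = 878.00 is above potential 871; expectations adjust and SRAS shifts left until Y = 871.
Long run: on the new AD curve, 871 = 1703 − 11P gives P = 75.64.

Short run: P = 75.00, Y = 878.00. Long run: P = 75.64.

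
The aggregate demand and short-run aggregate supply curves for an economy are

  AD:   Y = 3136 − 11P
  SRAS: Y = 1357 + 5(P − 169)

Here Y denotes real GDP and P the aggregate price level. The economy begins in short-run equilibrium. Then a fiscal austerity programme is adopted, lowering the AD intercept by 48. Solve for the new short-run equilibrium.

P = 161, Y = 1317

This is a negative demand shock: AD shifts left.
New AD: Y = 3088 − 11P.
SRAS can be written Y = 512 + 5P.
Set AD = SRAS: 3088 − 11P = 512 + 5P, so 2576 = 16P and P = 161.
Y = 3088 − 11·161 = 1317.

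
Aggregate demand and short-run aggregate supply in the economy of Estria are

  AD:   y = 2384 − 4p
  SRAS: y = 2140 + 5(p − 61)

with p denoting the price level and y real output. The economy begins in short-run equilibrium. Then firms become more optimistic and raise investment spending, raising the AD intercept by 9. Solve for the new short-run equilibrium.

p = 62, y = 2145

This is a positive demand shock: AD shifts right.
New AD: y = 2393 − 4p.
SRAS can be written y = 1835 + 5p.
Set AD = SRAS: 2393 − 4p = 1835 + 5p, so 558 = 9p and p = 62.
y = 2393 − 4·62 = 2145.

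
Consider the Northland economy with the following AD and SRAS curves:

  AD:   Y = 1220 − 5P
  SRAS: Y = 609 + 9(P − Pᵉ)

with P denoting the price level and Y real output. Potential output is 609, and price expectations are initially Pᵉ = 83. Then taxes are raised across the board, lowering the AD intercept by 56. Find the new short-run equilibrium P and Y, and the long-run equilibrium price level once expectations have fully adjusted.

AD shifts left: new AD is Y = 1164 − 5P. With Pᵉ = 83, SRAS is Y = 9P − 138.
Short run: 1164 − 5P = 9P − 138 gives 1302 = 14P, so P = 93 and Y = 1164 − 5·93 = 699.
Y = 699 is above potential 609; expectations adjust and SRAS shifts left until Y = 609.
Long run: on the new AD curve, 609 = 1164 − 5P gives P = 111.

Short run: P = 93, Y = 699. Long run: P = 111.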